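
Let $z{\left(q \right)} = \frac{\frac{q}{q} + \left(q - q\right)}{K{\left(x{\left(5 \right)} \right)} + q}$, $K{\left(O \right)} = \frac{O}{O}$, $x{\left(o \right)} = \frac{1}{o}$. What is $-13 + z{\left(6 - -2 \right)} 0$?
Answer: $-13$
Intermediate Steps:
$K{\left(O \right)} = 1$
$z{\left(q \right)} = \frac{1}{1 + q}$ ($z{\left(q \right)} = \frac{\frac{q}{q} + \left(q - q\right)}{1 + q} = \frac{1 + 0}{1 + q} = 1 \frac{1}{1 + q} = \frac{1}{1 + q}$)
$-13 + z{\left(6 - -2 \right)} 0 = -13 + \frac{1}{1 + \left(6 - -2\right)} 0 = -13 + \frac{1}{1 + \left(6 + 2\right)} 0 = -13 + \frac{1}{1 + 8} \cdot 0 = -13 + \frac{1}{9} \cdot 0 = -13 + 0 = -13$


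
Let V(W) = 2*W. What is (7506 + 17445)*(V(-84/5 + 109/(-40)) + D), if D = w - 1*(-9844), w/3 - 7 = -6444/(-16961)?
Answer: 83175291250449/339220 ≈ 2.4520e+8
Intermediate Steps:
w = 375513/16961 (w = 21 + 3*(-6444/(-16961)) = 21 + 3*(-6444*(-1/16961)) = 21 + 3*(6444/16961) = 21 + 19332/16961 = 375513/16961 ≈ 22.140)
D = 167339597/16961 (D = 375513/16961 - 1*(-9844) = 375513/16961 + 9844 = 167339597/16961 ≈ 9866.1)
(7506 + 17445)*(V(-84/5 + 109/(-40)) + D) = (7506 + 17445)*(2*(-84/5 + 109/(-40)) + 167339597/16961) = 24951*(2*(-84*⅕ + 109*(-1/40)) + 167339597/16961) = 24951*(2*(-84/5 - 109/40) + 167339597/16961) = 24951*(2*(-781/40) + 167339597/16961) = 24951*(-781/20 + 167339597/16961) = 24951*(3333545399/339220) = 83175291250449/339220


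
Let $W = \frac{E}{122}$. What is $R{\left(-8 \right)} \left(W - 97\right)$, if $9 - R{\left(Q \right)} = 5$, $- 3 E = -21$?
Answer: $- \frac{23654}{61} \approx -387.77$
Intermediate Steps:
$E = 7$ ($E = \left(- \frac{1}{3}\right) \left(-21\right) = 7$)
$R{\left(Q \right)} = 4$ ($R{\left(Q \right)} = 9 - 5 = 4$)
$W = \frac{7}{122} \approx 0.057377$
$R{\left(-8 \right)} \left(W - 97\right) = 4 \left(\frac{7}{122} - 97\right) = 4 \left(- \frac{11827}{122}\right) = - \frac{23654}{61}$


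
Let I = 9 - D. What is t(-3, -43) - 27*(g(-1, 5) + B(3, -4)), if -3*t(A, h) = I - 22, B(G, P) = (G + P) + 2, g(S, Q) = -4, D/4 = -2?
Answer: 248/3 ≈ 82.667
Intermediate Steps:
D = -8 (D = 4*(-2) = -8)
I = 17 (I = 9 - 1*(-8) = 9 + 8 = 17)
B(G, P) = 2 + G + P
t(A, h) = 5/3 (t(A, h) = -(17 - 22)/3 = -⅓*(-5) = 5/3)
t(-3, -43) - 27*(g(-1, 5) + B(3, -4)) = 5/3 - 27*(-4 + (2 + 3 - 4)) = 5/3 - 27*(-4 + 1) = 5/3 - 27*(-3) = 5/3 - 1*(-81) = 5/3 + 81 = 248/3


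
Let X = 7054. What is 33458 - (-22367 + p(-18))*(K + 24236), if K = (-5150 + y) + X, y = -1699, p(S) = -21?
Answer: 547218566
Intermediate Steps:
K = 205 (K = (-5150 - 1699) + 7054 = -6849 + 7054 = 205)
33458 - (-22367 + p(-18))*(K + 24236) = 33458 - (-22367 - 21)*(205 + 24236) = 33458 - (-22388)*24441 = 33458 - 1*(-547185108) = 33458 + 547185108 = 547218566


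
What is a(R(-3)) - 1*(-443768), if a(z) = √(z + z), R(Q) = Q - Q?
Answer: 443768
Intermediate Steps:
R(Q) = 0
a(z) = √2*√z (a(z) = √(2*z) = √2*√z)
a(R(-3)) - 1*(-443768) = √2*√0 - 1*(-443768) = √2*0 + 443768 = 0 + 443768 = 443768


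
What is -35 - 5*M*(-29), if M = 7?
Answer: 980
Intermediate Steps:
-35 - 5*M*(-29) = -35 - 5*7*(-29) = -35 - 35*(-29) = -35 + 1015 = 980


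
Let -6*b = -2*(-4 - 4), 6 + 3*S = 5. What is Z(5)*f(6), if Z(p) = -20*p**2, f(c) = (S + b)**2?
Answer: -4500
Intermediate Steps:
S = -1/3 (S = -2 + (1/3)*5 = -2 + 5/3 = -1/3 ≈ -0.33333)
b = -8/3 (b = -(-1)*(-4 - 4)/3 = -(-1)*(-8)/3 = -1/6*16 = -8/3 ≈ -2.6667)
f(c) = 9 (f(c) = (-1/3 - 8/3)**2 = (-3)**2 = 9)
Z(5)*f(6) = -20*5**2*9 = -20*25*9 = -500*9 = -4500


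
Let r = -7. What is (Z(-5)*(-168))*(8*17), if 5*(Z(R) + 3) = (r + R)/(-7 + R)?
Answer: 319872/5 ≈ 63974.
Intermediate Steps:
Z(R) = -14/5 (Z(R) = -3 + ((-7 + R)/(-7 + R))/5 = -3 + (⅕)*1 = -3 + ⅕ = -14/5)
(Z(-5)*(-168))*(8*17) = (-14/5*(-168))*(8*17) = (2352/5)*136 = 319872/5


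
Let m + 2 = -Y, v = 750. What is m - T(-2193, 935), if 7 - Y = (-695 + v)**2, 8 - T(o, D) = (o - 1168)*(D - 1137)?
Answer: 681930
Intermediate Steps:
T(o, D) = 8 - (-1168 + o)*(-1137 + D) (T(o, D) = 8 - (o - 1168)*(D - 1137) = 8 - (-1168 + o)*(-1137 + D))
Y = -3018 (Y = 7 - (-695 + 750)**2 = 7 - 1*55**2 = 7 - 1*3025 = 7 - 3025 = -3018)
m = 3016 (m = -2 - 1*(-3018) = -2 + 3018 = 3016)
m - T(-2193, 935) = 3016 - (-1328008 + 1137*(-2193) + 1168*935 - 1*935*(-2193)) = 3016 - (-1328008 - 2493441 + 1092080 + 2050455) = 3016 - 1*(-678914) = 3016 + 678914 = 681930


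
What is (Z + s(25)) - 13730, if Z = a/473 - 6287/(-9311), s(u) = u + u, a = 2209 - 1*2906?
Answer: -60251645056/4404103 ≈ -13681.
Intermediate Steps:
a = -697 (a = 2209 - 2906 = -697)
s(u) = 2*u
Z = -3516016/4404103 (Z = -697/473 - 6287/(-9311) = -697*1/473 - 6287*(-1/9311) = -697/473 + 6287/9311 = -3516016/4404103 ≈ -0.79835)
(Z + s(25)) - 13730 = (-3516016/4404103 + 2*25) - 13730 = (-3516016/4404103 + 50) - 13730 = 216689134/4404103 - 13730 = -60251645056/4404103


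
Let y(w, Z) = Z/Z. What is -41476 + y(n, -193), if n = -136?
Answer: -41475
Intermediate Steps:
y(w, Z) = 1
-41476 + y(n, -193) = -41476 + 1 = -41475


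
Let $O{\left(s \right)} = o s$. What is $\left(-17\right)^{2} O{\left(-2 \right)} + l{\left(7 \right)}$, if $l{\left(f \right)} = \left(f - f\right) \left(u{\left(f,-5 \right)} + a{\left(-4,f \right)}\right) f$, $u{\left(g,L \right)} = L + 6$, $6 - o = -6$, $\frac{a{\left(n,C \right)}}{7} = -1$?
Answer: $-6936$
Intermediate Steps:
$a{\left(n,C \right)} = -7$ ($a{\left(n,C \right)} = 7 \left(-1\right) = -7$)
$o = 12$ ($o = 6 - -6 = 6 + 6 = 12$)
$u{\left(g,L \right)} = 6 + L$
$O{\left(s \right)} = 12 s$
$l{\left(f \right)} = 0$ ($l{\left(f \right)} = \left(f - f\right) \left(\left(6 - 5\right) - 7\right) f = 0 \left(1 - 7\right) f = 0 \left(-6\right) f = 0 f = 0$)
$\left(-17\right)^{2} O{\left(-2 \right)} + l{\left(7 \right)} = \left(-17\right)^{2} \cdot 12 \left(-2\right) + 0 = 289 \left(-24\right) + 0 = -6936 + 0 = -6936$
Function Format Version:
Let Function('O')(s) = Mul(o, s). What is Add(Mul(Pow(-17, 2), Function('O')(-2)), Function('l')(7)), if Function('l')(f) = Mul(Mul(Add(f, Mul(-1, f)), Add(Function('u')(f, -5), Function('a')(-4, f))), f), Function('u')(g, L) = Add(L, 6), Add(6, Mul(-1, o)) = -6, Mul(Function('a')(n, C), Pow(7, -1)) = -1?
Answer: -6936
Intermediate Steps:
Function('a')(n, C) = -7 (Function('a')(n, C) = Mul(7, -1) = -7)
o = 12 (o = Add(6, Mul(-1, -6)) = Add(6, 6) = 12)
Function('u')(g, L) = Add(6, L)
Function('O')(s) = Mul(12, s)
Function('l')(f) = 0 (Function('l')(f) = Mul(Mul(Add(f, Mul(-1, f)), Add(Add(6, -5), -7)), f) = Mul(Mul(0, Add(1, -7)), f) = Mul(Mul(0, -6), f) = Mul(0, f) = 0)
Add(Mul(Pow(-17, 2), Function('O')(-2)), Function('l')(7)) = Add(Mul(Pow(-17, 2), Mul(12, -2)), 0) = Add(Mul(289, -24), 0) = Add(-6936, 0) = -6936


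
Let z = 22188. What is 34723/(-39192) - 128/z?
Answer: -64620875/72466008 ≈ -0.89174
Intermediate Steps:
34723/(-39192) - 128/z = 34723/(-39192) - 128/22188 = 34723*(-1/39192) - 128*1/22188 = -34723/39192 - 32/5547 = -64620875/72466008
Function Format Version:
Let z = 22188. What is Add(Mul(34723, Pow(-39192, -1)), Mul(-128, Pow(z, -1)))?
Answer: Rational(-64620875, 72466008) ≈ -0.89174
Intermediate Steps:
Add(Mul(34723, Pow(-39192, -1)), Mul(-128, Pow(z, -1))) = Add(Mul(34723, Pow(-39192, -1)), Mul(-128, Pow(22188, -1))) = Add(Mul(34723, Rational(-1, 39192)), Mul(-128, Rational(1, 22188))) = Add(Rational(-34723, 39192), Rational(-32, 5547)) = Rational(-64620875, 72466008)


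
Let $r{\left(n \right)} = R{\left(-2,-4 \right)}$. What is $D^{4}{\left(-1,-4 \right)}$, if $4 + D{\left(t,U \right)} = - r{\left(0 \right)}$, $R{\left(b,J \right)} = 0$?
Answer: $256$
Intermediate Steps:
$r{\left(n \right)} = 0$
$D{\left(t,U \right)} = -4$ ($D{\left(t,U \right)} = -4 - 0 = -4 + 0 = -4$)
$D^{4}{\left(-1,-4 \right)} = \left(-4\right)^{4} = 256$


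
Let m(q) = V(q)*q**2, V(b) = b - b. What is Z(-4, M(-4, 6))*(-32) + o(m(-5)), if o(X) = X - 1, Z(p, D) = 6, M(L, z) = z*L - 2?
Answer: -193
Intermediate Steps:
V(b) = 0
M(L, z) = -2 + L*z (M(L, z) = L*z - 2 = -2 + L*z)
m(q) = 0 (m(q) = 0*q**2 = 0)
o(X) = -1 + X
Z(-4, M(-4, 6))*(-32) + o(m(-5)) = 6*(-32) + (-1 + 0) = -192 - 1 = -193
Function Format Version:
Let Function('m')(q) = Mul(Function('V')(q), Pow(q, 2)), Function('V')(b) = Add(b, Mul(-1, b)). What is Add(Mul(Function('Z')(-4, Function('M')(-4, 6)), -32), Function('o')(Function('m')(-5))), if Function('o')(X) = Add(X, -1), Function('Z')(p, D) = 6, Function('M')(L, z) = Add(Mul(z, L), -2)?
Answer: -193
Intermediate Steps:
Function('V')(b) = 0
Function('M')(L, z) = Add(-2, Mul(L, z)) (Function('M')(L, z) = Add(Mul(L, z), -2) = Add(-2, Mul(L, z)))
Function('m')(q) = 0 (Function('m')(q) = Mul(0, Pow(q, 2)) = 0)
Function('o')(X) = Add(-1, X)
Add(Mul(Function('Z')(-4, Function('M')(-4, 6)), -32), Function('o')(Function('m')(-5))) = Add(Mul(6, -32), Add(-1, 0)) = Add(-192, -1) = -193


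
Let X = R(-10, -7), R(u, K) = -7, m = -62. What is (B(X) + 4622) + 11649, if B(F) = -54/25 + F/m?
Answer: 25216877/1550 ≈ 16269.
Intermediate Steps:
X = -7
B(F) = -54/25 - F/62 (B(F) = -54/25 + F/(-62) = -54*1/25 + F*(-1/62) = -54/25 - F/62)
(B(X) + 4622) + 11649 = ((-54/25 - 1/62*(-7)) + 4622) + 11649 = ((-54/25 + 7/62) + 4622) + 11649 = (-3173/1550 + 4622) + 11649 = 7160927/1550 + 11649 = 25216877/1550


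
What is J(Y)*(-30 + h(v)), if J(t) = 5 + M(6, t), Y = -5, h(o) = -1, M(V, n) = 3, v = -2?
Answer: -248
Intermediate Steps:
J(t) = 8 (J(t) = 5 + 3 = 8)
J(Y)*(-30 + h(v)) = 8*(-30 - 1) = 8*(-31) = -248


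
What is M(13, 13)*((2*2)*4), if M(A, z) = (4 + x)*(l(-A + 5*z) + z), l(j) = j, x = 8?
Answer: 12480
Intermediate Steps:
M(A, z) = -12*A + 72*z (M(A, z) = (4 + 8)*((-A + 5*z) + z) = 12*(-A + 6*z) = -12*A + 72*z)
M(13, 13)*((2*2)*4) = (-12*13 + 72*13)*((2*2)*4) = (-156 + 936)*(4*4) = 780*16 = 12480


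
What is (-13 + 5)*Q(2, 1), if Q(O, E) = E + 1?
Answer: -16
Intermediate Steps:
Q(O, E) = 1 + E
(-13 + 5)*Q(2, 1) = (-13 + 5)*(1 + 1) = -8*2 = -16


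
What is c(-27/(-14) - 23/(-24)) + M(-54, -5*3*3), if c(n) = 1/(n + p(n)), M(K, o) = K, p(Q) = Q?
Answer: -26106/485 ≈ -53.827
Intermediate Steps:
c(n) = 1/(2*n) (c(n) = 1/(n + n) = 1/(2*n))
c(-27/(-14) - 23/(-24)) + M(-54, -5*3*3) = 1/(2*(-27/(-14) - 23/(-24))) - 54 = 1/(2*(-27*(-1/14) - 23*(-1/24))) - 54 = 1/(2*(27/14 + 23/24)) - 54 = 1/(2*(485/168)) - 54 = (1/2)*(168/485) - 54 = 84/485 - 54 = -26106/485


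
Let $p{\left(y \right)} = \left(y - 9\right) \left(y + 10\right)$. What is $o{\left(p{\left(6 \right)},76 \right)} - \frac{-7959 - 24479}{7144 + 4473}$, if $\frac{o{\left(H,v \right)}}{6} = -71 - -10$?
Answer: $- \frac{4219384}{11617} \approx -363.21$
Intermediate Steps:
$p{\left(y \right)} = \left(-9 + y\right) \left(10 + y\right)$
$o{\left(H,v \right)} = -366$ ($o{\left(H,v \right)} = 6 \left(-71 - -10\right) = 6 \left(-71 + 10\right) = 6 \left(-61\right) = -366$)
$o{\left(p{\left(6 \right)},76 \right)} - \frac{-7959 - 24479}{7144 + 4473} = -366 - \frac{-7959 - 24479}{7144 + 4473} = -366 - - \frac{32438}{11617} = -366 + \frac{32438}{11617} = - \frac{4219384}{11617}$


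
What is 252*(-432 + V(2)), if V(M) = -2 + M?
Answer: -108864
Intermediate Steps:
252*(-432 + V(2)) = 252*(-432 + (-2 + 2)) = 252*(-432 + 0) = 252*(-432) = -108864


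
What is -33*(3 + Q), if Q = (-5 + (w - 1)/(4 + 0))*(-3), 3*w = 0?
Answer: -2475/4 ≈ -618.75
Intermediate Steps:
w = 0 (w = (⅓)*0 = 0)
Q = 63/4 (Q = (-5 + (0 - 1)/(4 + 0))*(-3) = (-5 - 1/4)*(-3) = (-5 - 1*¼)*(-3) = (-5 - ¼)*(-3) = -21/4*(-3) = 63/4 ≈ 15.750)
-33*(3 + Q) = -33*(3 + 63/4) = -33*75/4 = -2475/4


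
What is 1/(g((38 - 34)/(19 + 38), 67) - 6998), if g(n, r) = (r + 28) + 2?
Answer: -1/6901 ≈ -0.00014491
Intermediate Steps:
g(n, r) = 30 + r (g(n, r) = (28 + r) + 2 = 30 + r)
1/(g((38 - 34)/(19 + 38), 67) - 6998) = 1/((30 + 67) - 6998) = 1/(97 - 6998) = 1/(-6901) = -1/6901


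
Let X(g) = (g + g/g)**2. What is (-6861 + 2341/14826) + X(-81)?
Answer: -6832445/14826 ≈ -460.84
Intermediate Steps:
X(g) = (1 + g)**2 (X(g) = (g + 1)**2 = (1 + g)**2)
(-6861 + 2341/14826) + X(-81) = (-6861 + 2341/14826) + (1 - 81)**2 = (-6861 + 2341*(1/14826)) + (-80)**2 = (-6861 + 2341/14826) + 6400 = -101718845/14826 + 6400 = -6832445/14826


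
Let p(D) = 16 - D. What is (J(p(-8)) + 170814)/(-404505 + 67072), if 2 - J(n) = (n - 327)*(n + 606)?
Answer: -361706/337433 ≈ -1.0719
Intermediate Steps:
J(n) = 2 - (-327 + n)*(606 + n) (J(n) = 2 - (n - 327)*(n + 606) = 2 - (-327 + n)*(606 + n))
(J(p(-8)) + 170814)/(-404505 + 67072) = ((198164 - (16 - 1*(-8))² - 279*(16 - 1*(-8))) + 170814)/(-404505 + 67072) = ((198164 - (16 + 8)² - 279*(16 + 8)) + 170814)/(-337433) = ((198164 - 1*24² - 279*24) + 170814)*(-1/337433) = ((198164 - 1*576 - 6696) + 170814)*(-1/337433) = ((198164 - 576 - 6696) + 170814)*(-1/337433) = (190892 + 170814)*(-1/337433) = 361706*(-1/337433) = -361706/337433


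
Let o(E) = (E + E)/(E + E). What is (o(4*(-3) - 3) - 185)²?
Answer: 33856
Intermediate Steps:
o(E) = 1 (o(E) = (2*E)/((2*E)) = (2*E)*(1/(2*E)) = 1)
(o(4*(-3) - 3) - 185)² = (1 - 185)² = (-184)² = 33856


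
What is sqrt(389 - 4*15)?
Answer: sqrt(329) ≈ 18.138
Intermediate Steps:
sqrt(389 - 4*15) = sqrt(389 - 60) = sqrt(329)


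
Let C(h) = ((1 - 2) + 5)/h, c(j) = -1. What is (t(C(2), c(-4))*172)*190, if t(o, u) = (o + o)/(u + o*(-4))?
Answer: -130720/9 ≈ -14524.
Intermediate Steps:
C(h) = 4/h (C(h) = (-1 + 5)/h = 4/h)
t(o, u) = 2*o/(u - 4*o) (t(o, u) = (2*o)/(u - 4*o) = 2*o/(u - 4*o))
(t(C(2), c(-4))*172)*190 = ((2*(4/2)/(-1 - 16/2))*172)*190 = ((2*(4*(½))/(-1 - 16/2))*172)*190 = ((2*2/(-1 - 4*2))*172)*190 = ((2*2/(-1 - 8))*172)*190 = ((2*2/(-9))*172)*190 = ((2*2*(-⅑))*172)*190 = -4/9*172*190 = -688/9*190 = -130720/9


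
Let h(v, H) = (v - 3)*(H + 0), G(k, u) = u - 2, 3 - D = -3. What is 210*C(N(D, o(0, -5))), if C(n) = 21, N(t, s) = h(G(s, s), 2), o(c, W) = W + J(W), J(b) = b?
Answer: 4410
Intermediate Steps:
D = 6 (D = 3 - 1*(-3) = 3 + 3 = 6)
G(k, u) = -2 + u
h(v, H) = H*(-3 + v) (h(v, H) = (-3 + v)*H = H*(-3 + v))
o(c, W) = 2*W (o(c, W) = W + W = 2*W)
N(t, s) = -10 + 2*s (N(t, s) = 2*(-3 + (-2 + s)) = 2*(-5 + s) = -10 + 2*s)
210*C(N(D, o(0, -5))) = 210*21 = 4410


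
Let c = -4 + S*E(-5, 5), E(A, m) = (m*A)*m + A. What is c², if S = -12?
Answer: 2421136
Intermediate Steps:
E(A, m) = A + A*m² (E(A, m) = (A*m)*m + A = A*m² + A = A + A*m²)
c = 1556 (c = -4 - (-60)*(1 + 5²) = -4 - (-60)*(1 + 25) = -4 - (-60)*26 = -4 - 12*(-130) = -4 + 1560 = 1556)
c² = 1556² = 2421136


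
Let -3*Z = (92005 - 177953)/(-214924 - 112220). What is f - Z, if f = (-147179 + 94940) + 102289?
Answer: 12280189387/245358 ≈ 50050.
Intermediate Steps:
Z = -21487/245358 (Z = -(92005 - 177953)/(3*(-214924 - 112220)) = -(-85948)/(3*(-327144)) = -(-85948)*(-1)/(3*327144) = -1/3*21487/81786 = -21487/245358 ≈ -0.087574)
f = 50050 (f = -52239 + 102289 = 50050)
f - Z = 50050 - 1*(-21487/245358) = 50050 + 21487/245358 = 12280189387/245358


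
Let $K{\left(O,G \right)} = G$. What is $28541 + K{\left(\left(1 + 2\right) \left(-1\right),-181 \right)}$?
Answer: $28360$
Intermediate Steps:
$28541 + K{\left(\left(1 + 2\right) \left(-1\right),-181 \right)} = 28541 - 181 = 28360$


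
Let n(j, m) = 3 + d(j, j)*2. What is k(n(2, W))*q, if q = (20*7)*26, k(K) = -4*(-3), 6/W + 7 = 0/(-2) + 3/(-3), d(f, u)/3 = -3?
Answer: 43680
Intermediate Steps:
d(f, u) = -9 (d(f, u) = 3*(-3) = -9)
W = -¾ (W = 6/(-7 + (0/(-2) + 3/(-3))) = 6/(-7 + (0*(-½) + 3*(-⅓))) = 6/(-7 + (0 - 1)) = 6/(-7 - 1) = 6/(-8) = 6*(-⅛) = -¾ ≈ -0.75000)
n(j, m) = -15 (n(j, m) = 3 - 9*2 = 3 - 18 = -15)
k(K) = 12
q = 3640 (q = 140*26 = 3640)
k(n(2, W))*q = 12*3640 = 43680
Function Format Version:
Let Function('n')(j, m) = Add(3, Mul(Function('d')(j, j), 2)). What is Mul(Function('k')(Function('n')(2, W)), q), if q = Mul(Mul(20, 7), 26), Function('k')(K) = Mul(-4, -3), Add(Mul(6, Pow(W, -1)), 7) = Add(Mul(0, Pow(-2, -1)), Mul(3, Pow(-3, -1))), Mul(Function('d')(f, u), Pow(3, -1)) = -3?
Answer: 43680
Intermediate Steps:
Function('d')(f, u) = -9 (Function('d')(f, u) = Mul(3, -3) = -9)
W = Rational(-3, 4) (W = Mul(6, Pow(Add(-7, Add(Mul(0, Pow(-2, -1)), Mul(3, Pow(-3, -1)))), -1)) = Mul(6, Pow(Add(-7, Add(Mul(0, Rational(-1, 2)), Mul(3, Rational(-1, 3)))), -1)) = Mul(6, Pow(Add(-7, Add(0, -1)), -1)) = Mul(6, Pow(Add(-7, -1), -1)) = Mul(6, Pow(-8, -1)) = Mul(6, Rational(-1, 8)) = Rational(-3, 4) ≈ -0.75000)
Function('n')(j, m) = -15 (Function('n')(j, m) = Add(3, Mul(-9, 2)) = Add(3, -18) = -15)
Function('k')(K) = 12
q = 3640 (q = Mul(140, 26) = 3640)
Mul(Function('k')(Function('n')(2, W)), q) = Mul(12, 3640) = 43680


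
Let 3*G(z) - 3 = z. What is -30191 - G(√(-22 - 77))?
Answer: -30192 - I*√11 ≈ -30192.0 - 3.3166*I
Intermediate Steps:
G(z) = 1 + z/3
-30191 - G(√(-22 - 77)) = -30191 - (1 + √(-22 - 77)/3) = -30191 - (1 + √(-99)/3) = -30191 - (1 + (3*I*√11)/3) = -30191 - (1 + I*√11) = -30191 + (-1 - I*√11) = -30192 - I*√11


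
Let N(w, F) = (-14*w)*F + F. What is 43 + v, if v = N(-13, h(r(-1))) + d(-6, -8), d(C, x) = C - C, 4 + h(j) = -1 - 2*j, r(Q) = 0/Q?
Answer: -872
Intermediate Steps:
r(Q) = 0
h(j) = -5 - 2*j (h(j) = -4 + (-1 - 2*j) = -5 - 2*j)
N(w, F) = F - 14*F*w (N(w, F) = -14*F*w + F = F - 14*F*w)
d(C, x) = 0
v = -915 (v = (-5 - 2*0)*(1 - 14*(-13)) + 0 = (-5 + 0)*(1 + 182) + 0 = -5*183 + 0 = -915 + 0 = -915)
43 + v = 43 - 915 = -872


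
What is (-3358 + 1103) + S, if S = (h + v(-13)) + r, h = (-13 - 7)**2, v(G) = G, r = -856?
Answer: -2724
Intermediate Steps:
h = 400 (h = (-20)**2 = 400)
S = -469 (S = (400 - 13) - 856 = 387 - 856 = -469)
(-3358 + 1103) + S = (-3358 + 1103) - 469 = -2255 - 469 = -2724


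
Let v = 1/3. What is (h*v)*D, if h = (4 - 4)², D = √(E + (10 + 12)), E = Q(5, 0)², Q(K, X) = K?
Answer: 0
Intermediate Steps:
E = 25 (E = 5² = 25)
v = ⅓ ≈ 0.33333
D = √47 (D = √(25 + (10 + 12)) = √(25 + 22) = √47 ≈ 6.8557)
h = 0 (h = 0² = 0)
(h*v)*D = (0*(⅓))*√47 = 0*√47 = 0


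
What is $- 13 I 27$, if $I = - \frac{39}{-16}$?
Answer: $- \frac{13689}{16} \approx -855.56$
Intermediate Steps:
$I = \frac{39}{16}$ ($I = \left(-39\right) \left(- \frac{1}{16}\right) = \frac{39}{16} \approx 2.4375$)
$- 13 I 27 = \left(-13\right) \frac{39}{16} \cdot 27 = \left(- \frac{507}{16}\right) 27 = - \frac{13689}{16}$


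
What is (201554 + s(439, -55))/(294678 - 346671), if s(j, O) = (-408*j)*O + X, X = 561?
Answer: -10053275/51993 ≈ -193.36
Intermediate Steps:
s(j, O) = 561 - 408*O*j (s(j, O) = (-408*j)*O + 561 = -408*O*j + 561 = 561 - 408*O*j)
(201554 + s(439, -55))/(294678 - 346671) = (201554 + (561 - 408*(-55)*439))/(294678 - 346671) = (201554 + (561 + 9851160))/(-51993) = (201554 + 9851721)*(-1/51993) = 10053275*(-1/51993) = -10053275/51993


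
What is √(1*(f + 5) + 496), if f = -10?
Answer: √491 ≈ 22.159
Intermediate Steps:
√(1*(f + 5) + 496) = √(1*(-10 + 5) + 496) = √(1*(-5) + 496) = √(-5 + 496) = √491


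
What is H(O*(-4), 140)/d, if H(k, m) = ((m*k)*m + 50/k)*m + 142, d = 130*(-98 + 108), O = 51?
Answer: -7137142627/16575 ≈ -4.3060e+5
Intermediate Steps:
d = 1300 (d = 130*10 = 1300)
H(k, m) = 142 + m*(50/k + k*m²) (H(k, m) = ((k*m)*m + 50/k)*m + 142 = (k*m² + 50/k)*m + 142 = (50/k + k*m²)*m + 142 = m*(50/k + k*m²) + 142 = 142 + m*(50/k + k*m²))
H(O*(-4), 140)/d = (142 + (51*(-4))*140³ + 50*140/(51*(-4)))/1300 = (142 - 204*2744000 + 50*140/(-204))*(1/1300) = (142 - 559776000 + 50*140*(-1/204))*(1/1300) = (142 - 559776000 - 1750/51)*(1/1300) = -28548570508/51*1/1300 = -7137142627/16575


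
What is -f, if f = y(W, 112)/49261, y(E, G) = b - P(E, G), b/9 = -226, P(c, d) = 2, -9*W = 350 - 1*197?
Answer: 2036/49261 ≈ 0.041331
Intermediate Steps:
W = -17 (W = -(350 - 1*197)/9 = -(350 - 197)/9 = -1/9*153 = -17)
b = -2034 (b = 9*(-226) = -2034)
y(E, G) = -2036 (y(E, G) = -2034 - 1*2 = -2034 - 2 = -2036)
f = -2036/49261 ≈ -0.041331
-f = -1*(-2036/49261) = 2036/49261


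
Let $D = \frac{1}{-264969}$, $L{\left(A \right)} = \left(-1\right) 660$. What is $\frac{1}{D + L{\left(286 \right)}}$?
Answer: $- \frac{264969}{174879541} \approx -0.0015152$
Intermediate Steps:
$L{\left(A \right)} = -660$
$D = - \frac{1}{264969} \approx -3.774 \cdot 10^{-6}$
$\frac{1}{D + L{\left(286 \right)}} = \frac{1}{- \frac{1}{264969} - 660} = \frac{1}{- \frac{174879541}{264969}} = - \frac{264969}{174879541}$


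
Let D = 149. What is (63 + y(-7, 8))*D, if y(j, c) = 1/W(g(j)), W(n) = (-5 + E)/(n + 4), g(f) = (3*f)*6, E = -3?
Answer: 46637/4 ≈ 11659.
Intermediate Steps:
g(f) = 18*f
W(n) = -8/(4 + n) (W(n) = (-5 - 3)/(n + 4) = -8/(4 + n))
y(j, c) = -1/2 - 9*j/4 (y(j, c) = 1/(-8/(4 + 18*j)) = -1/2 - 9*j/4)
(63 + y(-7, 8))*D = (63 + (-1/2 - 9/4*(-7)))*149 = (63 + (-1/2 + 63/4))*149 = (63 + 61/4)*149 = (313/4)*149 = 46637/4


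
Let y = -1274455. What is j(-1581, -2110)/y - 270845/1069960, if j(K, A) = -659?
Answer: -68894932167/272723174360 ≈ -0.25262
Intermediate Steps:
j(-1581, -2110)/y - 270845/1069960 = -659/(-1274455) - 270845/1069960 = -659*(-1/1274455) - 270845*1/1069960 = 659/1274455 - 54169/213992 = -68894932167/272723174360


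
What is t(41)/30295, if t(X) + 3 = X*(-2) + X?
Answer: -44/30295 ≈ -0.0014524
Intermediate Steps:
t(X) = -3 - X (t(X) = -3 + (X*(-2) + X) = -3 + (-2*X + X) = -3 - X)
t(41)/30295 = (-3 - 1*41)/30295 = (-3 - 41)*(1/30295) = -44*1/30295 = -44/30295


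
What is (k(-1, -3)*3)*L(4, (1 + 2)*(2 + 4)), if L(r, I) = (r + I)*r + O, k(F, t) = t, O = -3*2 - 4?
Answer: -702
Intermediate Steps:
O = -10 (O = -6 - 4 = -10)
L(r, I) = -10 + r*(I + r) (L(r, I) = (r + I)*r - 10 = (I + r)*r - 10 = r*(I + r) - 10 = -10 + r*(I + r))
(k(-1, -3)*3)*L(4, (1 + 2)*(2 + 4)) = (-3*3)*(-10 + 4² + ((1 + 2)*(2 + 4))*4) = -9*(-10 + 16 + (3*6)*4) = -9*(-10 + 16 + 18*4) = -9*(-10 + 16 + 72) = -9*78 = -702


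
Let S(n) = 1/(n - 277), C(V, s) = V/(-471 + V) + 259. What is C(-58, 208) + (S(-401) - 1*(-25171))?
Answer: 9120813455/358662 ≈ 25430.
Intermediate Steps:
C(V, s) = 259 + V/(-471 + V) (C(V, s) = V/(-471 + V) + 259 = 259 + V/(-471 + V))
S(n) = 1/(-277 + n)
C(-58, 208) + (S(-401) - 1*(-25171)) = (-121989 + 260*(-58))/(-471 - 58) + (1/(-277 - 401) - 1*(-25171)) = (-121989 - 15080)/(-529) + (1/(-678) + 25171) = -1/529*(-137069) + (-1/678 + 25171) = 137069/529 + 17065937/678 = 9120813455/358662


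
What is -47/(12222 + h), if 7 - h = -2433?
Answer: -47/14662 ≈ -0.0032056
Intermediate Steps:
h = 2440 (h = 7 - 1*(-2433) = 7 + 2433 = 2440)
-47/(12222 + h) = -47/(12222 + 2440) = -47/14662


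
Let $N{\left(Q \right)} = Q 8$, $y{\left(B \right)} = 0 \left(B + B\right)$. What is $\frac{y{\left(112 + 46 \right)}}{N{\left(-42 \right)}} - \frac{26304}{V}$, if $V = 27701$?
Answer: $- \frac{26304}{27701} \approx -0.94957$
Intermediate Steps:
$y{\left(B \right)} = 0$ ($y{\left(B \right)} = 0 \cdot 2 B = 0$)
$N{\left(Q \right)} = 8 Q$
$\frac{y{\left(112 + 46 \right)}}{N{\left(-42 \right)}} - \frac{26304}{V} = \frac{0}{8 \left(-42\right)} - \frac{26304}{27701} = \frac{0}{-336} - \frac{26304}{27701} = 0 \left(- \frac{1}{336}\right) - \frac{26304}{27701} = 0 - \frac{26304}{27701} = - \frac{26304}{27701}$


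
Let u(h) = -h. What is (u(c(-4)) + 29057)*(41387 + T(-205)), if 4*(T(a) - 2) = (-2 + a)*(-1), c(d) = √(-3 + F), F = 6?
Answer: 4816575491/4 - 165763*√3/4 ≈ 1.2041e+9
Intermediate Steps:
c(d) = √3 (c(d) = √(-3 + 6) = √3)
T(a) = 5/2 - a/4 (T(a) = 2 + ((-2 + a)*(-1))/4 = 2 + (2 - a)/4 = 2 + (½ - a/4) = 5/2 - a/4)
(u(c(-4)) + 29057)*(41387 + T(-205)) = (-√3 + 29057)*(41387 + (5/2 - ¼*(-205))) = (29057 - √3)*(41387 + (5/2 + 205/4)) = (29057 - √3)*(41387 + 215/4) = (29057 - √3)*(165763/4) = 4816575491/4 - 165763*√3/4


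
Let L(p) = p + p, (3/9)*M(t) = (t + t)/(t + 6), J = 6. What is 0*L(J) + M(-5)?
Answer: -30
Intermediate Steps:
M(t) = 6*t/(6 + t) (M(t) = 3*((t + t)/(t + 6)) = 3*((2*t)/(6 + t)) = 3*(2*t/(6 + t)) = 6*t/(6 + t))
L(p) = 2*p
0*L(J) + M(-5) = 0*(2*6) + 6*(-5)/(6 - 5) = 0*12 + 6*(-5)/1 = 0 + 6*(-5)*1 = 0 - 30 = -30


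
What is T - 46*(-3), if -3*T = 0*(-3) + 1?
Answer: 413/3 ≈ 137.67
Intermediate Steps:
T = -1/3 (T = -(0*(-3) + 1)/3 = -(0 + 1)/3 = -1/3*1 = -1/3 ≈ -0.33333)
T - 46*(-3) = -1/3 - 46*(-3) = -1/3 + 138 = 413/3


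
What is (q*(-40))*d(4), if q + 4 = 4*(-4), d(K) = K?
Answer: 3200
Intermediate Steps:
q = -20 (q = -4 + 4*(-4) = -4 - 16 = -20)
(q*(-40))*d(4) = -20*(-40)*4 = 800*4 = 3200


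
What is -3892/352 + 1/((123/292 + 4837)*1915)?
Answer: -2631954470769/238039050040 ≈ -11.057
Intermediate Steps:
-3892/352 + 1/((123/292 + 4837)*1915) = -3892*1/352 + (1/1915)/(123*(1/292) + 4837) = -973/88 + (1/1915)/(123/292 + 4837) = -973/88 + (1/1915)/(1412527/292) = -973/88 + (292/1412527)*(1/1915) = -973/88 + 292/2704989205 = -2631954470769/238039050040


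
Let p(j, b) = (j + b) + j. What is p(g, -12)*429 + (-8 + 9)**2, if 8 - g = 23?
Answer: -18017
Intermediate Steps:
g = -15 (g = 8 - 1*23 = 8 - 23 = -15)
p(j, b) = b + 2*j (p(j, b) = (b + j) + j = b + 2*j)
p(g, -12)*429 + (-8 + 9)**2 = (-12 + 2*(-15))*429 + (-8 + 9)**2 = (-12 - 30)*429 + 1**2 = -42*429 + 1 = -18018 + 1 = -18017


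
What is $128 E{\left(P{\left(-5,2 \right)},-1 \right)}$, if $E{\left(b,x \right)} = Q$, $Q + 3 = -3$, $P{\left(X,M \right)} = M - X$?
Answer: $-768$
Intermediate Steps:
$Q = -6$ ($Q = -3 - 3 = -6$)
$E{\left(b,x \right)} = -6$
$128 E{\left(P{\left(-5,2 \right)},-1 \right)} = 128 \left(-6\right) = -768$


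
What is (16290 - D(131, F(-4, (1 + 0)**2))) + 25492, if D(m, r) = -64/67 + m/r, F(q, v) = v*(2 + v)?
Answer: 8389597/201 ≈ 41739.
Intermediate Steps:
D(m, r) = -64/67 + m/r (D(m, r) = -64*1/67 + m/r = -64/67 + m/r)
(16290 - D(131, F(-4, (1 + 0)**2))) + 25492 = (16290 - (-64/67 + 131/(((1 + 0)**2*(2 + (1 + 0)**2))))) + 25492 = (16290 - (-64/67 + 131/((1**2*(2 + 1**2))))) + 25492 = (16290 - (-64/67 + 131/((1*(2 + 1))))) + 25492 = (16290 - (-64/67 + 131/((1*3)))) + 25492 = (16290 - (-64/67 + 131/3)) + 25492 = (16290 - 1*8585/201) + 25492 = (16290 - 8585/201) + 25492 = 3265705/201 + 25492 = 8389597/201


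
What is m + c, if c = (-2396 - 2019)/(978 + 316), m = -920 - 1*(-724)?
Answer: -258039/1294 ≈ -199.41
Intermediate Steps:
m = -196 (m = -920 + 724 = -196)
c = -4415/1294 ≈ -3.4119
m + c = -196 - 4415/1294 = -258039/1294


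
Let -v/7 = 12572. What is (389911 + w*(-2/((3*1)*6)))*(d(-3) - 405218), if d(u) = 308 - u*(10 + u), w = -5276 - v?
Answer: -154148935191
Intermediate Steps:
v = -88004 (v = -7*12572 = -88004)
w = 82728 (w = -5276 - 1*(-88004) = -5276 + 88004 = 82728)
d(u) = 308 - u*(10 + u)
(389911 + w*(-2/((3*1)*6)))*(d(-3) - 405218) = (389911 + 82728*(-2/((3*1)*6)))*((308 - 1*(-3)² - 10*(-3)) - 405218) = (389911 + 82728*(-2/(3*6)))*((308 - 1*9 + 30) - 405218) = (389911 + 82728*(-2/18))*((308 - 9 + 30) - 405218) = (389911 + 82728*(-2*1/18))*(329 - 405218) = (389911 + 82728*(-⅑))*(-404889) = (389911 - 9192)*(-404889) = 380719*(-404889) = -154148935191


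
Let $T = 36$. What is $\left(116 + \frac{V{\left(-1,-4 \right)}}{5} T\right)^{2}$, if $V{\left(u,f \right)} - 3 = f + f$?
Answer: $6400$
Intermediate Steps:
$V{\left(u,f \right)} = 3 + 2 f$ ($V{\left(u,f \right)} = 3 + \left(f + f\right) = 3 + 2 f$)
$\left(116 + \frac{V{\left(-1,-4 \right)}}{5} T\right)^{2} = \left(116 + \frac{3 + 2 \left(-4\right)}{5} \cdot 36\right)^{2} = \left(116 + \left(3 - 8\right) \frac{1}{5} \cdot 36\right)^{2} = \left(116 + \left(-5\right) \frac{1}{5} \cdot 36\right)^{2} = \left(116 - 36\right)^{2} = 80^{2} = 6400$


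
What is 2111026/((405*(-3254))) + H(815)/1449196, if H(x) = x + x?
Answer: -764285576749/477462983130 ≈ -1.6007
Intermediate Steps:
H(x) = 2*x
2111026/((405*(-3254))) + H(815)/1449196 = 2111026/((405*(-3254))) + (2*815)/1449196 = 2111026/(-1317870) + 1630*(1/1449196) = 2111026*(-1/1317870) + 815/724598 = -1055513/658935 + 815/724598 = -764285576749/477462983130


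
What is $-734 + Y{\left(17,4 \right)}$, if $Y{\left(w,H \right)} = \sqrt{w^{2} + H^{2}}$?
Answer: $-734 + \sqrt{305} \approx -716.54$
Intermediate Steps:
$Y{\left(w,H \right)} = \sqrt{H^{2} + w^{2}}$
$-734 + Y{\left(17,4 \right)} = -734 + \sqrt{4^{2} + 17^{2}} = -734 + \sqrt{16 + 289} = -734 + \sqrt{305}$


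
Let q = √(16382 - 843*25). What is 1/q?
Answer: -I*√13/247 ≈ -0.014597*I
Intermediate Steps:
q = 19*I*√13 (q = √(16382 - 21075) = √(-4693) = 19*I*√13 ≈ 68.505*I)
1/q = 1/(19*I*√13) = -I*√13/247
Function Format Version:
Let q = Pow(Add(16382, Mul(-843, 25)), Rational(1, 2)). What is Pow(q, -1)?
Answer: Mul(Rational(-1, 247), I, Pow(13, Rational(1, 2))) ≈ Mul(-0.014597, I)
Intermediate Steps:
q = Mul(19, I, Pow(13, Rational(1, 2))) (q = Pow(Add(16382, -21075), Rational(1, 2)) = Pow(-4693, Rational(1, 2)) = Mul(19, I, Pow(13, Rational(1, 2))) ≈ Mul(68.505, I))
Pow(q, -1) = Pow(Mul(19, I, Pow(13, Rational(1, 2))), -1) = Mul(Rational(-1, 247), I, Pow(13, Rational(1, 2)))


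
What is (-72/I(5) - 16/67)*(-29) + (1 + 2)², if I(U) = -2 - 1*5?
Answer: -132427/469 ≈ -282.36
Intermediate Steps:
I(U) = -7 (I(U) = -2 - 5 = -7)
(-72/I(5) - 16/67)*(-29) + (1 + 2)² = (-72/(-7) - 16/67)*(-29) + (1 + 2)² = (-72*(-⅐) - 16*1/67)*(-29) + 3² = (72/7 - 16/67)*(-29) + 9 = (4712/469)*(-29) + 9 = -136648/469 + 9 = -132427/469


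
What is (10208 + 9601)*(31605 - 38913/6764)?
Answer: 4233922314363/6764 ≈ 6.2595e+8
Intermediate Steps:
(10208 + 9601)*(31605 - 38913/6764) = 19809*(31605 - 38913*1/6764) = 19809*(31605 - 38913/6764) = 19809*(213737307/6764) = 4233922314363/6764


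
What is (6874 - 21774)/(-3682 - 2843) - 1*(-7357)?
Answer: 1920773/261 ≈ 7359.3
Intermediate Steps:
(6874 - 21774)/(-3682 - 2843) - 1*(-7357) = -14900/(-6525) + 7357 = -14900*(-1/6525) + 7357 = 596/261 + 7357 = 1920773/261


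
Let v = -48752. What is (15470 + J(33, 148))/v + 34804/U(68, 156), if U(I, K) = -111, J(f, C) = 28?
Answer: -849242443/2705736 ≈ -313.87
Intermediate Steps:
(15470 + J(33, 148))/v + 34804/U(68, 156) = (15470 + 28)/(-48752) + 34804/(-111) = 15498*(-1/48752) + 34804*(-1/111) = -7749/24376 - 34804/111 = -849242443/2705736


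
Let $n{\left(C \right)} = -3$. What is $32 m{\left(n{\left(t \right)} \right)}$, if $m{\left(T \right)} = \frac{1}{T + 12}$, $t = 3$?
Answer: $\frac{32}{9} \approx 3.5556$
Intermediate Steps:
$m{\left(T \right)} = \frac{1}{12 + T}$
$32 m{\left(n{\left(t \right)} \right)} = \frac{32}{12 - 3} = \frac{32}{9}$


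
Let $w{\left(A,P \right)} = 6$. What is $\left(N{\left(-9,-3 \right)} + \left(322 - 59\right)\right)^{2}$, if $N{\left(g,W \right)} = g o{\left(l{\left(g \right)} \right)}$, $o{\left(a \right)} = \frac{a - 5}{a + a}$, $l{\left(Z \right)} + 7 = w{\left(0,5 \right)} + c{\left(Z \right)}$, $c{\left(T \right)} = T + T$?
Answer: $\frac{23902321}{361} \approx 66211.0$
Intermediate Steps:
$c{\left(T \right)} = 2 T$
$l{\left(Z \right)} = -1 + 2 Z$ ($l{\left(Z \right)} = -7 + \left(6 + 2 Z\right) = -1 + 2 Z$)
$o{\left(a \right)} = \frac{-5 + a}{2 a}$
$N{\left(g,W \right)} = \frac{g \left(-6 + 2 g\right)}{2 \left(-1 + 2 g\right)}$ ($N{\left(g,W \right)} = g \frac{-5 + \left(-1 + 2 g\right)}{2 \left(-1 + 2 g\right)} = g \frac{-6 + 2 g}{2 \left(-1 + 2 g\right)} = \frac{g \left(-6 + 2 g\right)}{2 \left(-1 + 2 g\right)}$)
$\left(N{\left(-9,-3 \right)} + \left(322 - 59\right)\right)^{2} = \left(- \frac{9 \left(-3 - 9\right)}{-1 + 2 \left(-9\right)} + \left(322 - 59\right)\right)^{2} = \left(\left(-9\right) \frac{1}{-1 - 18} \left(-12\right) + 263\right)^{2} = \left(\left(-9\right) \frac{1}{-19} \left(-12\right) + 263\right)^{2} = \left(\left(-9\right) \left(- \frac{1}{19}\right) \left(-12\right) + 263\right)^{2} = \left(- \frac{108}{19} + 263\right)^{2} = \left(\frac{4889}{19}\right)^{2} = \frac{23902321}{361}$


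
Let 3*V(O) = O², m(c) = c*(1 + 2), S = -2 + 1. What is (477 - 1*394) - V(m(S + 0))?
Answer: 80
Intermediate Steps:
S = -1
m(c) = 3*c (m(c) = c*3 = 3*c)
V(O) = O²/3
(477 - 1*394) - V(m(S + 0)) = (477 - 1*394) - (3*(-1 + 0))²/3 = (477 - 394) - (3*(-1))²/3 = 83 - (-3)²/3 = 83 - 9/3 = 83 - 1*3 = 83 - 3 = 80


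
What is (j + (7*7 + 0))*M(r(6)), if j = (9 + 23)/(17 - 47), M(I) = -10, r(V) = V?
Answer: -1438/3 ≈ -479.33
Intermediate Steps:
j = -16/15 (j = 32/(-30) = 32*(-1/30) = -16/15 ≈ -1.0667)
(j + (7*7 + 0))*M(r(6)) = (-16/15 + (7*7 + 0))*(-10) = (-16/15 + (49 + 0))*(-10) = (-16/15 + 49)*(-10) = (719/15)*(-10) = -1438/3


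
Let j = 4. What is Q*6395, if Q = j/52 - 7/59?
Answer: -204640/767 ≈ -266.81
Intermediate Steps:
Q = -32/767 (Q = 4/52 - 7/59 = 4*(1/52) - 7*1/59 = 1/13 - 7/59 = -32/767 ≈ -0.041721)
Q*6395 = -32/767*6395 = -204640/767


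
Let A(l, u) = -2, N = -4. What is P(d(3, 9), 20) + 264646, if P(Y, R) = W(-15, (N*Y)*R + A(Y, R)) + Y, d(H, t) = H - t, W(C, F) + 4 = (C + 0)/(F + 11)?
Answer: 43135663/163 ≈ 2.6464e+5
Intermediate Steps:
W(C, F) = -4 + C/(11 + F) (W(C, F) = -4 + (C + 0)/(F + 11) = -4 + C/(11 + F))
P(Y, R) = Y + (-51 + 16*R*Y)/(9 - 4*R*Y) (P(Y, R) = (-44 - 15 - 4*((-4*Y)*R - 2))/(11 + ((-4*Y)*R - 2)) + Y = (-44 - 15 - 4*(-4*R*Y - 2))/(11 + (-4*R*Y - 2)) + Y = (-44 - 15 - 4*(-2 - 4*R*Y))/(11 + (-2 - 4*R*Y)) + Y = (-44 - 15 + (8 + 16*R*Y))/(9 - 4*R*Y) + Y = (-51 + 16*R*Y)/(9 - 4*R*Y) + Y = Y + (-51 + 16*R*Y)/(9 - 4*R*Y))
P(d(3, 9), 20) + 264646 = (51 + (3 - 1*9)*(-9 + 4*20*(3 - 1*9)) - 16*20*(3 - 1*9))/(-9 + 4*20*(3 - 1*9)) + 264646 = (51 + (3 - 9)*(-9 + 4*20*(3 - 9)) - 16*20*(3 - 9))/(-9 + 4*20*(3 - 9)) + 264646 = (51 - 6*(-9 + 4*20*(-6)) - 16*20*(-6))/(-9 + 4*20*(-6)) + 264646 = (51 - 6*(-9 - 480) + 1920)/(-9 - 480) + 264646 = (51 - 6*(-489) + 1920)/(-489) + 264646 = -(51 + 2934 + 1920)/489 + 264646 = -1/489*4905 + 264646 = -1635/163 + 264646 = 43135663/163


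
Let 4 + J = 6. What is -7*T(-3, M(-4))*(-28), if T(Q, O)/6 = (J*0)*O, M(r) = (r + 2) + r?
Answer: 0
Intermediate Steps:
J = 2 (J = -4 + 6 = 2)
M(r) = 2 + 2*r (M(r) = (2 + r) + r = 2 + 2*r)
T(Q, O) = 0 (T(Q, O) = 6*((2*0)*O) = 6*(0*O) = 6*0 = 0)
-7*T(-3, M(-4))*(-28) = -7*0*(-28) = 0*(-28) = 0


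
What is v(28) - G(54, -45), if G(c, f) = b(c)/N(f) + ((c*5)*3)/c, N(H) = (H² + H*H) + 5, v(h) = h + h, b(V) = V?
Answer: 166201/4055 ≈ 40.987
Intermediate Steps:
v(h) = 2*h
N(H) = 5 + 2*H² (N(H) = (H² + H²) + 5 = 2*H² + 5 = 5 + 2*H²)
G(c, f) = 15 + c/(5 + 2*f²) (G(c, f) = c/(5 + 2*f²) + ((c*5)*3)/c = c/(5 + 2*f²) + ((5*c)*3)/c = c/(5 + 2*f²) + (15*c)/c = c/(5 + 2*f²) + 15 = 15 + c/(5 + 2*f²))
v(28) - G(54, -45) = 2*28 - (75 + 54 + 30*(-45)²)/(5 + 2*(-45)²) = 56 - (75 + 54 + 30*2025)/(5 + 2*2025) = 56 - (75 + 54 + 60750)/(5 + 4050) = 56 - 60879/4055 = 166201/4055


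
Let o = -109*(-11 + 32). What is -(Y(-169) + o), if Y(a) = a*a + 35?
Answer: -26307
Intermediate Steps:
o = -2289 (o = -109*21 = -2289)
Y(a) = 35 + a² (Y(a) = a² + 35 = 35 + a²)
-(Y(-169) + o) = -((35 + (-169)²) - 2289) = -((35 + 28561) - 2289) = -(28596 - 2289) = -1*26307 = -26307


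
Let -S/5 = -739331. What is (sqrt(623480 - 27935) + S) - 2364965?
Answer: 1331690 + sqrt(595545) ≈ 1.3325e+6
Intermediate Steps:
S = 3696655 (S = -5*(-739331) = 3696655)
(sqrt(623480 - 27935) + S) - 2364965 = (sqrt(623480 - 27935) + 3696655) - 2364965 = (sqrt(595545) + 3696655) - 2364965 = (3696655 + sqrt(595545)) - 2364965 = 1331690 + sqrt(595545)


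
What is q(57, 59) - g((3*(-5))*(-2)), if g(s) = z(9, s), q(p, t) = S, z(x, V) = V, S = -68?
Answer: -98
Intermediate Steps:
q(p, t) = -68
g(s) = s
q(57, 59) - g((3*(-5))*(-2)) = -68 - 3*(-5)*(-2) = -68 - (-15)*(-2) = -68 - 1*30 = -68 - 30 = -98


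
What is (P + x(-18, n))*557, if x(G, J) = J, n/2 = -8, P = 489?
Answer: 263461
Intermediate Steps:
n = -16 (n = 2*(-8) = -16)
(P + x(-18, n))*557 = (489 - 16)*557 = 473*557 = 263461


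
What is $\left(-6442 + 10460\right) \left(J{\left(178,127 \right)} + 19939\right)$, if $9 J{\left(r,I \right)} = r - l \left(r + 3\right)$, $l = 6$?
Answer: $\frac{717385774}{9} \approx 7.971 \cdot 10^{7}$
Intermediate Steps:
$J{\left(r,I \right)} = -2 - \frac{5 r}{9}$ ($J{\left(r,I \right)} = \frac{r - 6 \left(r + 3\right)}{9} = \frac{r - 6 \left(3 + r\right)}{9} = \frac{r - \left(18 + 6 r\right)}{9} = \frac{-18 - 5 r}{9} = -2 - \frac{5 r}{9}$)
$\left(-6442 + 10460\right) \left(J{\left(178,127 \right)} + 19939\right) = \left(-6442 + 10460\right) \left(\left(-2 - \frac{890}{9}\right) + 19939\right) = 4018 \left(\left(-2 - \frac{890}{9}\right) + 19939\right) = 4018 \left(- \frac{908}{9} + 19939\right) = 4018 \cdot \frac{178543}{9} = \frac{717385774}{9}$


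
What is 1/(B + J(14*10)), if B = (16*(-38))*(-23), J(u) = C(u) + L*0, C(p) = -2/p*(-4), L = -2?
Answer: 35/489442 ≈ 7.1510e-5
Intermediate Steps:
C(p) = 8/p
J(u) = 8/u (J(u) = 8/u - 2*0 = 8/u + 0 = 8/u)
B = 13984 (B = -608*(-23) = 13984)
1/(B + J(14*10)) = 1/(13984 + 8/((14*10))) = 1/(13984 + 8/140) = 1/(13984 + 8*(1/140)) = 1/(13984 + 2/35) = 1/(489442/35) = 35/489442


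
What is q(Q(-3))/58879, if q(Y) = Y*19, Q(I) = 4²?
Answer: 304/58879 ≈ 0.0051631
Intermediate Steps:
Q(I) = 16
q(Y) = 19*Y
q(Q(-3))/58879 = (19*16)/58879 = 304*(1/58879) = 304/58879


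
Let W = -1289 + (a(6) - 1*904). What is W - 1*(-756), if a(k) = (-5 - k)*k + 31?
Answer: -1472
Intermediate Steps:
a(k) = 31 + k*(-5 - k) (a(k) = k*(-5 - k) + 31 = 31 + k*(-5 - k))
W = -2228 (W = -1289 + ((31 - 1*6**2 - 5*6) - 1*904) = -1289 + ((31 - 1*36 - 30) - 904) = -1289 + ((31 - 36 - 30) - 904) = -1289 + (-35 - 904) = -1289 - 939 = -2228)
W - 1*(-756) = -2228 - 1*(-756) = -2228 + 756 = -1472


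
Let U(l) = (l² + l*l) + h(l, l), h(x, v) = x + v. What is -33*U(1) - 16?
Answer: -148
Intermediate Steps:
h(x, v) = v + x
U(l) = 2*l + 2*l² (U(l) = (l² + l*l) + (l + l) = (l² + l²) + 2*l = 2*l² + 2*l = 2*l + 2*l²)
-33*U(1) - 16 = -66*(1 + 1) - 16 = -66*2 - 16 = -33*4 - 16 = -132 - 16 = -148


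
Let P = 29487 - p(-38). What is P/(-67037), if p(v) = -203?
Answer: -29690/67037 ≈ -0.44289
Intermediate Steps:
P = 29690 (P = 29487 - 1*(-203) = 29487 + 203 = 29690)
P/(-67037) = 29690/(-67037) = 29690*(-1/67037) = -29690/67037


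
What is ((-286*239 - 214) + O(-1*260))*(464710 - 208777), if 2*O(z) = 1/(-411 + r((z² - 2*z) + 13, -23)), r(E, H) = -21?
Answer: -561562055687/32 ≈ -1.7549e+10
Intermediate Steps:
O(z) = -1/864 (O(z) = 1/(2*(-411 - 21)) = (½)/(-432) = (½)*(-1/432) = -1/864)
((-286*239 - 214) + O(-1*260))*(464710 - 208777) = ((-286*239 - 214) - 1/864)*(464710 - 208777) = ((-68354 - 214) - 1/864)*255933 = (-68568 - 1/864)*255933 = -59242753/864*255933 = -561562055687/32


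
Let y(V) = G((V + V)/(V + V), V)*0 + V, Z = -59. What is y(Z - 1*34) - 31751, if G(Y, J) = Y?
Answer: -31844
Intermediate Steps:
y(V) = V (y(V) = ((V + V)/(V + V))*0 + V = ((2*V)/((2*V)))*0 + V = ((2*V)*(1/(2*V)))*0 + V = 1*0 + V = 0 + V = V)
y(Z - 1*34) - 31751 = (-59 - 1*34) - 31751 = (-59 - 34) - 31751 = -93 - 31751 = -31844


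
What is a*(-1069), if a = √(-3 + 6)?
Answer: -1069*√3 ≈ -1851.6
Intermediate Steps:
a = √3 ≈ 1.7320
a*(-1069) = √3*(-1069) = -1069*√3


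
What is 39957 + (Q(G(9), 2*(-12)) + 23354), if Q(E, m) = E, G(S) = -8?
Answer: 63303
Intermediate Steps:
39957 + (Q(G(9), 2*(-12)) + 23354) = 39957 + (-8 + 23354) = 39957 + 23346 = 63303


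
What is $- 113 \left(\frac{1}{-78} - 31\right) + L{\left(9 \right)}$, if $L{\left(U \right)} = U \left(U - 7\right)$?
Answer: $\frac{274751}{78} \approx 3522.4$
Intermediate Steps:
$L{\left(U \right)} = U \left(-7 + U\right)$
$- 113 \left(\frac{1}{-78} - 31\right) + L{\left(9 \right)} = - 113 \left(\frac{1}{-78} - 31\right) + 9 \left(-7 + 9\right) = - 113 \left(- \frac{1}{78} - 31\right) + 9 \cdot 2 = \left(-113\right) \left(- \frac{2419}{78}\right) + 18 = \frac{273347}{78} + 18 = \frac{274751}{78}$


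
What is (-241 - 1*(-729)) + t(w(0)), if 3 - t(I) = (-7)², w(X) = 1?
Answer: 442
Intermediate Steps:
t(I) = -46 (t(I) = 3 - 1*(-7)² = 3 - 1*49 = 3 - 49 = -46)
(-241 - 1*(-729)) + t(w(0)) = (-241 - 1*(-729)) - 46 = (-241 + 729) - 46 = 488 - 46 = 442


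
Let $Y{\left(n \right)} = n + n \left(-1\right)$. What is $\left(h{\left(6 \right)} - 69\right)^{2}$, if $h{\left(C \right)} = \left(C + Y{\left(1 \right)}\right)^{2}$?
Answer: $1089$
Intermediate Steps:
$Y{\left(n \right)} = 0$ ($Y{\left(n \right)} = n - n = 0$)
$h{\left(C \right)} = C^{2}$ ($h{\left(C \right)} = \left(C + 0\right)^{2} = C^{2}$)
$\left(h{\left(6 \right)} - 69\right)^{2} = \left(6^{2} - 69\right)^{2} = \left(36 - 69\right)^{2} = \left(-33\right)^{2} = 1089$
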